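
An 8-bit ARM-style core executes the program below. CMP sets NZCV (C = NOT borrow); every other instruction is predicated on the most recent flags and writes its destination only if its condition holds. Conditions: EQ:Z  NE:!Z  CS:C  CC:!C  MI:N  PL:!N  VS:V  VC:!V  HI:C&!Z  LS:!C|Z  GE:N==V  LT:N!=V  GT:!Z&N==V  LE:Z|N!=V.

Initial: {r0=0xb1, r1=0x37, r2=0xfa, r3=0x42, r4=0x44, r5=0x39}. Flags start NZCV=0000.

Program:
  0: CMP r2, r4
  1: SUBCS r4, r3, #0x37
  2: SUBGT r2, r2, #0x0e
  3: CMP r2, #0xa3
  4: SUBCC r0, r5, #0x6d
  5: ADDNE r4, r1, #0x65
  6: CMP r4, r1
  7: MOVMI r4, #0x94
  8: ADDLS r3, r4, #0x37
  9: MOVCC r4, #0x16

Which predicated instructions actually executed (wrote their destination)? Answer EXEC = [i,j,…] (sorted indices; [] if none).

EXEC = [1,5]

0: ✓ CMP  NZCV=1010
1: ✓ SUBCS  r4←0x0b
2: · SUBGT
3: ✓ CMP  NZCV=0010
4: · SUBCC
5: ✓ ADDNE  r4←0x9c
6: ✓ CMP  NZCV=0011
7: · MOVMI
8: · ADDLS
9: · MOVCC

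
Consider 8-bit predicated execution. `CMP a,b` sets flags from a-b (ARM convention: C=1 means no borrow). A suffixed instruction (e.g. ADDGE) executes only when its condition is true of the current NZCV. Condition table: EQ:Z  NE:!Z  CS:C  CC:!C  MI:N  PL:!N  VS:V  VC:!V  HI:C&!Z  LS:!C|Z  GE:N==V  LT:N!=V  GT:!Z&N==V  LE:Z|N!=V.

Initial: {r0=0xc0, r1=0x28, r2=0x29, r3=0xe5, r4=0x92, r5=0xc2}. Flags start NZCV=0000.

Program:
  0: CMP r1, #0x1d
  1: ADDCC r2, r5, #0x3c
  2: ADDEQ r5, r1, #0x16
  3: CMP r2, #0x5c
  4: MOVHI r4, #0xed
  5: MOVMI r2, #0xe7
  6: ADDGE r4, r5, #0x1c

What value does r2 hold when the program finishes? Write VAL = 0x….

[0] flags=0010 → (cmp)
[1] flags=0010 CC?F → skip
[2] flags=0010 EQ?F → skip
[3] flags=1000 → (cmp)
[4] flags=1000 HI?F → skip
[5] flags=1000 MI?T → r2=0xe7
[6] flags=1000 GE?F → skip

VAL = 0xe7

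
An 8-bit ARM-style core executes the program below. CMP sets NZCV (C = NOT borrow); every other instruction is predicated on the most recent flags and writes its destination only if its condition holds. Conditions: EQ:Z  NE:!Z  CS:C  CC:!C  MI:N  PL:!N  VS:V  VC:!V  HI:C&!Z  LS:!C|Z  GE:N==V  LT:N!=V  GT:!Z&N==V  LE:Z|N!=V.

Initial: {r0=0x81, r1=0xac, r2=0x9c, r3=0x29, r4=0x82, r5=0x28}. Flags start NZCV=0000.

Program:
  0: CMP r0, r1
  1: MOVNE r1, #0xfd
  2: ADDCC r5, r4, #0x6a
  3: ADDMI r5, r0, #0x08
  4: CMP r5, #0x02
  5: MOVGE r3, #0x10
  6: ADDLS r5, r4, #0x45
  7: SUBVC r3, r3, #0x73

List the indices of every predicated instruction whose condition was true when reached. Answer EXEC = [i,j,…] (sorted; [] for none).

EXEC = [1,2,3,7]

0: ✓ CMP  NZCV=1000
1: ✓ MOVNE  r1←0xfd
2: ✓ ADDCC  r5←0xec
3: ✓ ADDMI  r5←0x89
4: ✓ CMP  NZCV=1010
5: · MOVGE
6: · ADDLS
7: ✓ SUBVC  r3←0xb6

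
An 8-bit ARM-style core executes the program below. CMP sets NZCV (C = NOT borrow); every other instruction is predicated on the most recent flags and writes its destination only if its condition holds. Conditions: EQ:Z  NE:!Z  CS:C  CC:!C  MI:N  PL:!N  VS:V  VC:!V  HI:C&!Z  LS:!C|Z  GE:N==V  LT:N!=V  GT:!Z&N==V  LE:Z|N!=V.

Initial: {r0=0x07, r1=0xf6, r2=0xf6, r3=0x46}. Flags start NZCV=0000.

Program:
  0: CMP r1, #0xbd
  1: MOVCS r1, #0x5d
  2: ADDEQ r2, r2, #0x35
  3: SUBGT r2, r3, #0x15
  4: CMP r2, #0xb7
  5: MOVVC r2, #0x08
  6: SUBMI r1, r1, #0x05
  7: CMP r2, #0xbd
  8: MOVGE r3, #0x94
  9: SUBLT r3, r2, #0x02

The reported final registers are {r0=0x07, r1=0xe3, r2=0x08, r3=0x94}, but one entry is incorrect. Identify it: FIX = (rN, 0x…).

FIX = (r1, 0x5d)

[0] flags=0010 → (cmp)
[1] flags=0010 CS?T → r1=0x5d
[2] flags=0010 EQ?F → skip
[3] flags=0010 GT?T → r2=0x31
[4] flags=0000 → (cmp)
[5] flags=0000 VC?T → r2=0x08
[6] flags=0000 MI?F → skip
[7] flags=0000 → (cmp)
[8] flags=0000 GE?T → r3=0x94
[9] flags=0000 LT?F → skip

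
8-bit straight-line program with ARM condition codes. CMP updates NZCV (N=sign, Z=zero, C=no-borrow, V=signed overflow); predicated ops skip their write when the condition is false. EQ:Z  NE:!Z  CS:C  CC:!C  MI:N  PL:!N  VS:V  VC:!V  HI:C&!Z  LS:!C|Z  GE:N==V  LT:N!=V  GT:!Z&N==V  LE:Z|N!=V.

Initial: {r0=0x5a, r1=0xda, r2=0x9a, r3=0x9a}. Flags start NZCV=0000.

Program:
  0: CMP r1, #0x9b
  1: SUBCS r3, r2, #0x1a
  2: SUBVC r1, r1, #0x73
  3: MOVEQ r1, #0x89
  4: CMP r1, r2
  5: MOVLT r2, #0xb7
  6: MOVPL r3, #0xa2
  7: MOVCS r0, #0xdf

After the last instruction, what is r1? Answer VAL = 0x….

0: ✓ CMP  NZCV=0010
1: ✓ SUBCS  r3←0x80
2: ✓ SUBVC  r1←0x67
3: · MOVEQ
4: ✓ CMP  NZCV=1001
5: · MOVLT
6: · MOVPL
7: · MOVCS

VAL = 0x67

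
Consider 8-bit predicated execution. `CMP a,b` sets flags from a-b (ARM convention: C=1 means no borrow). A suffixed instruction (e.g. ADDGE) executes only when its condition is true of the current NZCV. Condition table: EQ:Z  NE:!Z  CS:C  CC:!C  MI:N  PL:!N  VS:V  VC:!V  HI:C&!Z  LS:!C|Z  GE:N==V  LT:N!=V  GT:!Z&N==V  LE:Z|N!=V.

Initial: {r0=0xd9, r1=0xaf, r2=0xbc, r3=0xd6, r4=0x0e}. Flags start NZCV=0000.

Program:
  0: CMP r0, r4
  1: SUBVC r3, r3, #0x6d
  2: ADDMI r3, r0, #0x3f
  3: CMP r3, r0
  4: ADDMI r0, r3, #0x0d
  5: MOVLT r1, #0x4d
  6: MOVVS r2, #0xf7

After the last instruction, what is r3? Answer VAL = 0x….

0: ✓ CMP  NZCV=1010
1: ✓ SUBVC  r3←0x69
2: ✓ ADDMI  r3←0x18
3: ✓ CMP  NZCV=0000
4: · ADDMI
5: · MOVLT
6: · MOVVS

VAL = 0x18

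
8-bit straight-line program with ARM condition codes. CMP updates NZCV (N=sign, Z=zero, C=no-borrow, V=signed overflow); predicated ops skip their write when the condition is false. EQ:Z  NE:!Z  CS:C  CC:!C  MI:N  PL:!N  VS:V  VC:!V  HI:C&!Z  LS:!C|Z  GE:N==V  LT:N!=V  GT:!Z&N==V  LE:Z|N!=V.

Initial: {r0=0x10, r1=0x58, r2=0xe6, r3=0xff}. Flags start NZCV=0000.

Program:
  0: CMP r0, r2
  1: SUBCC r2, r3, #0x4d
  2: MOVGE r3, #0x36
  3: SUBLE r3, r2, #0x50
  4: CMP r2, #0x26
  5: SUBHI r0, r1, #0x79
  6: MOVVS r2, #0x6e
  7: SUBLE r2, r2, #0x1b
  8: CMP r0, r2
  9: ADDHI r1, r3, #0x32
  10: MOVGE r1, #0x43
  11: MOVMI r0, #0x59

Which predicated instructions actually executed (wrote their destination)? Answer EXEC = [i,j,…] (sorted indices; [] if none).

EXEC = [1,2,5,7,9,10]

0: ✓ CMP  NZCV=0000
1: ✓ SUBCC  r2←0xb2
2: ✓ MOVGE  r3←0x36
3: · SUBLE
4: ✓ CMP  NZCV=1010
5: ✓ SUBHI  r0←0xdf
6: · MOVVS
7: ✓ SUBLE  r2←0x97
8: ✓ CMP  NZCV=0010
9: ✓ ADDHI  r1←0x68
10: ✓ MOVGE  r1←0x43
11: · MOVMI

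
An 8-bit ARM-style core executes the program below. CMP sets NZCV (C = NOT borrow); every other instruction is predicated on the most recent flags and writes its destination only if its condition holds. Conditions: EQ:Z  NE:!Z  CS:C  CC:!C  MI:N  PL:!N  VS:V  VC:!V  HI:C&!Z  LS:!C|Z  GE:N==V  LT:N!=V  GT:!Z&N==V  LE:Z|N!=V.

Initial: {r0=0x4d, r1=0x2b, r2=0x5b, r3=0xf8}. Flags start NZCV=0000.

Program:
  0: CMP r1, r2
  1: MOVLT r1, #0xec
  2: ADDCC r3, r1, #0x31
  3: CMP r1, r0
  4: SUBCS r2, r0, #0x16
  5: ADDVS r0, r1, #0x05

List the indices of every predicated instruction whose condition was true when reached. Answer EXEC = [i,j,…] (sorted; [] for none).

0: ✓ CMP  NZCV=1000
1: ✓ MOVLT  r1←0xec
2: ✓ ADDCC  r3←0x1d
3: ✓ CMP  NZCV=1010
4: ✓ SUBCS  r2←0x37
5: · ADDVS

EXEC = [1,2,4]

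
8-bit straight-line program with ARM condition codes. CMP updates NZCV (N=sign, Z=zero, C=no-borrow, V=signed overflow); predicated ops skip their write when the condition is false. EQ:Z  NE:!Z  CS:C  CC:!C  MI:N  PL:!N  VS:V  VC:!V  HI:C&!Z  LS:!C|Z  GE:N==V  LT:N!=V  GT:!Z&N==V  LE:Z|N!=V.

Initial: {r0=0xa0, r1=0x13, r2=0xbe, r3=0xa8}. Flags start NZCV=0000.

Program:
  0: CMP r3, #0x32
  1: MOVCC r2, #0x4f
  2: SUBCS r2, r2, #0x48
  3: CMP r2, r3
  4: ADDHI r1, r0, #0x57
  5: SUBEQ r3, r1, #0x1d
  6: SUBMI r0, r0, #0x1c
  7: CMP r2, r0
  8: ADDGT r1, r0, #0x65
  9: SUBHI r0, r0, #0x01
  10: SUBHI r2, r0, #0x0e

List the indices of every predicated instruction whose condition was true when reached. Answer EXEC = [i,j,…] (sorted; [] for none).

EXEC = [2,6,8]

0: ✓ CMP  NZCV=0011
1: · MOVCC
2: ✓ SUBCS  r2←0x76
3: ✓ CMP  NZCV=1001
4: · ADDHI
5: · SUBEQ
6: ✓ SUBMI  r0←0x84
7: ✓ CMP  NZCV=1001
8: ✓ ADDGT  r1←0xe9
9: · SUBHI
10: · SUBHI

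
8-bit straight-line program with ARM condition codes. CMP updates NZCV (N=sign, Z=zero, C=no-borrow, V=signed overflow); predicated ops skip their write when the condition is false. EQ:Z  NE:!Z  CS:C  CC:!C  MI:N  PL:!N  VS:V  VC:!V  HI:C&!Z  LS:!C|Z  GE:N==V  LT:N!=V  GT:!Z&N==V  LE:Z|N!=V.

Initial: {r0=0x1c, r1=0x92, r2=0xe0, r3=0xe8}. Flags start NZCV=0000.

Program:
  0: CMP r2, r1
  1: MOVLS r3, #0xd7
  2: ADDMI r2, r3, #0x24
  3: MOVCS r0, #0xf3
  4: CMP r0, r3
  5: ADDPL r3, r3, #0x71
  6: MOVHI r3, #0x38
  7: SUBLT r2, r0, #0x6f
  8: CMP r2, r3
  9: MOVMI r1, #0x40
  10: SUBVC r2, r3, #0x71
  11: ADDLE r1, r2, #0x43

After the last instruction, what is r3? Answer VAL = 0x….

VAL = 0x38

[0] flags=0010 → (cmp)
[1] flags=0010 LS?F → skip
[2] flags=0010 MI?F → skip
[3] flags=0010 CS?T → r0=0xf3
[4] flags=0010 → (cmp)
[5] flags=0010 PL?T → r3=0x59
[6] flags=0010 HI?T → r3=0x38
[7] flags=0010 LT?F → skip
[8] flags=1010 → (cmp)
[9] flags=1010 MI?T → r1=0x40
[10] flags=1010 VC?T → r2=0xc7
[11] flags=1010 LE?T → r1=0x0a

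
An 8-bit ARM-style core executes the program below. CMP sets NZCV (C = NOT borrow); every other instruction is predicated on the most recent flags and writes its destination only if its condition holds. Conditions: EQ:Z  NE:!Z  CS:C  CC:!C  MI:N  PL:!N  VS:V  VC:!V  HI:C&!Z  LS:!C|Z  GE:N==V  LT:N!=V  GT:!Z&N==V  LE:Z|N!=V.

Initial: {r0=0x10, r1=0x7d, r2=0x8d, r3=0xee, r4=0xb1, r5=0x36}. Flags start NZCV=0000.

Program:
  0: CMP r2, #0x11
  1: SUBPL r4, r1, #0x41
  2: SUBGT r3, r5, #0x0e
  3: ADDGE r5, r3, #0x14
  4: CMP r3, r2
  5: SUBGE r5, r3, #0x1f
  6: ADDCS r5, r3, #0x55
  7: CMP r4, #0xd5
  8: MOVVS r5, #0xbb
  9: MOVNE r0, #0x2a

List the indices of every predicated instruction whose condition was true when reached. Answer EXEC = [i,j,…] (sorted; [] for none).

0: ✓ CMP  NZCV=0011
1: ✓ SUBPL  r4←0x3c
2: · SUBGT
3: · ADDGE
4: ✓ CMP  NZCV=0010
5: ✓ SUBGE  r5←0xcf
6: ✓ ADDCS  r5←0x43
7: ✓ CMP  NZCV=0000
8: · MOVVS
9: ✓ MOVNE  r0←0x2a

EXEC = [1,5,6,9]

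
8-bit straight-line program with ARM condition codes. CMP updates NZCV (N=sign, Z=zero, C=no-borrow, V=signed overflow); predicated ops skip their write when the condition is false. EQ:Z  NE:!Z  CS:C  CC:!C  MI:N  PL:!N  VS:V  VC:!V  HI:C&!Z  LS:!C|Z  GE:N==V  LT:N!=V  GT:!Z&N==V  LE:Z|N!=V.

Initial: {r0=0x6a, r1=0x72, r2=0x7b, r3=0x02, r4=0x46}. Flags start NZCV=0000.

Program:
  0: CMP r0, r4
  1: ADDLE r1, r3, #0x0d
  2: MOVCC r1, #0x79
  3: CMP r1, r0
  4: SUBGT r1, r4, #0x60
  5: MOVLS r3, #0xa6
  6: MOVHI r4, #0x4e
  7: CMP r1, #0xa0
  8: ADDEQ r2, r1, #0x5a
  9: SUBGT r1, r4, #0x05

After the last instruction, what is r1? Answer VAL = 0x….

0: ✓ CMP  NZCV=0010
1: · ADDLE
2: · MOVCC
3: ✓ CMP  NZCV=0010
4: ✓ SUBGT  r1←0xe6
5: · MOVLS
6: ✓ MOVHI  r4←0x4e
7: ✓ CMP  NZCV=0010
8: · ADDEQ
9: ✓ SUBGT  r1←0x49

VAL = 0x49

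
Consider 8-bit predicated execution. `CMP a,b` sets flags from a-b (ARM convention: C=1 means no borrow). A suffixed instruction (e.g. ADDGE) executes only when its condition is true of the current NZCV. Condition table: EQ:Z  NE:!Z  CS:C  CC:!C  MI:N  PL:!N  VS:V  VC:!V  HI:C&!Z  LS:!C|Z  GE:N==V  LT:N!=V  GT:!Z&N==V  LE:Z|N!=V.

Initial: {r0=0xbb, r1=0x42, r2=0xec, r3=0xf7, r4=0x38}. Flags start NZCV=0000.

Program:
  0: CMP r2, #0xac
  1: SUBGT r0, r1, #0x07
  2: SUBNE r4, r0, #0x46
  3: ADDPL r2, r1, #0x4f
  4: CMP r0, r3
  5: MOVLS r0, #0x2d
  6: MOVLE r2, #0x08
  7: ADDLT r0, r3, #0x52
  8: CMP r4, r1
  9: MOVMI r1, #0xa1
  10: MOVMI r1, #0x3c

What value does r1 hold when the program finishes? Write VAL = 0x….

VAL = 0x3c

0: ✓ CMP  NZCV=0010
1: ✓ SUBGT  r0←0x3b
2: ✓ SUBNE  r4←0xf5
3: ✓ ADDPL  r2←0x91
4: ✓ CMP  NZCV=0000
5: ✓ MOVLS  r0←0x2d
6: · MOVLE
7: · ADDLT
8: ✓ CMP  NZCV=1010
9: ✓ MOVMI  r1←0xa1
10: ✓ MOVMI  r1←0x3c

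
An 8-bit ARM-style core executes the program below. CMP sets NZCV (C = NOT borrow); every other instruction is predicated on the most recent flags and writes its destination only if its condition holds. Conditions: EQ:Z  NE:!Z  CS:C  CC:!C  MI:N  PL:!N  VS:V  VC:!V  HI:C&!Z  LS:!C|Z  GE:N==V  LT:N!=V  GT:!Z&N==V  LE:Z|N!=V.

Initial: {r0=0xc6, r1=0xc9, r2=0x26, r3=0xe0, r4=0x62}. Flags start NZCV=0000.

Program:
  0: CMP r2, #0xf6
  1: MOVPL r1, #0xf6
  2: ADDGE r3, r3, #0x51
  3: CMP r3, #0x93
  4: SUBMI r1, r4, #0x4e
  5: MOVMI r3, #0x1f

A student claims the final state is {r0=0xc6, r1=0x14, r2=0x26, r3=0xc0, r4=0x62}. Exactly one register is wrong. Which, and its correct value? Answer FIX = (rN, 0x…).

0: ✓ CMP  NZCV=0000
1: ✓ MOVPL  r1←0xf6
2: ✓ ADDGE  r3←0x31
3: ✓ CMP  NZCV=1001
4: ✓ SUBMI  r1←0x14
5: ✓ MOVMI  r3←0x1f

FIX = (r3, 0x1f)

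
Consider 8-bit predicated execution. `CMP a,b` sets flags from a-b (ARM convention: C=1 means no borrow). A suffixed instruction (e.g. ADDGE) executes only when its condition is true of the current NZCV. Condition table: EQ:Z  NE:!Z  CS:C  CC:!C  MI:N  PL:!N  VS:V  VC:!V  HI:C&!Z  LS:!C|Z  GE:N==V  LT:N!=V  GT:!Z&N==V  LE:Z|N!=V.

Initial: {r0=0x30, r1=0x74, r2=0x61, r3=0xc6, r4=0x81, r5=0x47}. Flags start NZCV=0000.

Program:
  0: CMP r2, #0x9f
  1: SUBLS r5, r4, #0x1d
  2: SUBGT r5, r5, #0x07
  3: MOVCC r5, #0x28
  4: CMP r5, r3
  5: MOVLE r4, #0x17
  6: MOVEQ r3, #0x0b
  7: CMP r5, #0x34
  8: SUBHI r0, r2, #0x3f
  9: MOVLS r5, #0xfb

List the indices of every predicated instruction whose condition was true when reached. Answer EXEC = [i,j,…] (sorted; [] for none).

[0] flags=1001 → (cmp)
[1] flags=1001 LS?T → r5=0x64
[2] flags=1001 GT?T → r5=0x5d
[3] flags=1001 CC?T → r5=0x28
[4] flags=0000 → (cmp)
[5] flags=0000 LE?F → skip
[6] flags=0000 EQ?F → skip
[7] flags=1000 → (cmp)
[8] flags=1000 HI?F → skip
[9] flags=1000 LS?T → r5=0xfb

EXEC = [1,2,3,9]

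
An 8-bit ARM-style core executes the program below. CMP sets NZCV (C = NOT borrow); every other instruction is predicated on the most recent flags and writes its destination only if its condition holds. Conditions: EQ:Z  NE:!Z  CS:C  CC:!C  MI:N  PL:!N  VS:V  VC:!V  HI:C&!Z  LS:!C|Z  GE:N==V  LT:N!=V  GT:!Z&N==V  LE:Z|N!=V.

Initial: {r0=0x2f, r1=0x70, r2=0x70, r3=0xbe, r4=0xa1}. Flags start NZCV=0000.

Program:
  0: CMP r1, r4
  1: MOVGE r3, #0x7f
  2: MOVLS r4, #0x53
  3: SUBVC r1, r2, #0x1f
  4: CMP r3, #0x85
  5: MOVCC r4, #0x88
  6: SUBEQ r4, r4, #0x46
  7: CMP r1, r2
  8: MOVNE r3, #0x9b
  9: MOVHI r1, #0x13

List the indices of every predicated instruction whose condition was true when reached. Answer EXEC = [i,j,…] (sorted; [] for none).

0: ✓ CMP  NZCV=1001
1: ✓ MOVGE  r3←0x7f
2: ✓ MOVLS  r4←0x53
3: · SUBVC
4: ✓ CMP  NZCV=1001
5: ✓ MOVCC  r4←0x88
6: · SUBEQ
7: ✓ CMP  NZCV=0110
8: · MOVNE
9: · MOVHI

EXEC = [1,2,5]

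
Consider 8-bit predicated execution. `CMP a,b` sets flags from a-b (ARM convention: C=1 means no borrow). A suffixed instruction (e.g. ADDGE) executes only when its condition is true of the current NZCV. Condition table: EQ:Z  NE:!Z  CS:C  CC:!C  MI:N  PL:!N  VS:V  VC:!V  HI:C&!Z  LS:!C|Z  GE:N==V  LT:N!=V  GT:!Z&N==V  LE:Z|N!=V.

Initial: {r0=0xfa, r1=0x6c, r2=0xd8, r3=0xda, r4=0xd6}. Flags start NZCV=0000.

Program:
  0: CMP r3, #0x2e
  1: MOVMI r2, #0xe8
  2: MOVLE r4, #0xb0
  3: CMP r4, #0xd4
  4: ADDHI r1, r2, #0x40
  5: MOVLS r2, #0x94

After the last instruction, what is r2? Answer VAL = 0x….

VAL = 0x94

0: ✓ CMP  NZCV=1010
1: ✓ MOVMI  r2←0xe8
2: ✓ MOVLE  r4←0xb0
3: ✓ CMP  NZCV=1000
4: · ADDHI
5: ✓ MOVLS  r2←0x94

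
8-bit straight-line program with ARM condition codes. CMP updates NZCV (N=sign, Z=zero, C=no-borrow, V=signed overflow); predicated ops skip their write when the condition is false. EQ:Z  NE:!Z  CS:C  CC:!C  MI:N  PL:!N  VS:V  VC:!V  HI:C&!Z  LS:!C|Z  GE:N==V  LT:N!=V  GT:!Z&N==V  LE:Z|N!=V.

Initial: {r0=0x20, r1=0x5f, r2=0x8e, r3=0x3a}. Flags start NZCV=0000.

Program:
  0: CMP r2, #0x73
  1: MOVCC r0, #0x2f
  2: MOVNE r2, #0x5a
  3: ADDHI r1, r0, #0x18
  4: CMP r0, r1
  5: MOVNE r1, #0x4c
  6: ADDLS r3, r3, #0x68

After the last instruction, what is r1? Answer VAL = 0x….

VAL = 0x4c

0: ✓ CMP  NZCV=0011
1: · MOVCC
2: ✓ MOVNE  r2←0x5a
3: ✓ ADDHI  r1←0x38
4: ✓ CMP  NZCV=1000
5: ✓ MOVNE  r1←0x4c
6: ✓ ADDLS  r3←0xa2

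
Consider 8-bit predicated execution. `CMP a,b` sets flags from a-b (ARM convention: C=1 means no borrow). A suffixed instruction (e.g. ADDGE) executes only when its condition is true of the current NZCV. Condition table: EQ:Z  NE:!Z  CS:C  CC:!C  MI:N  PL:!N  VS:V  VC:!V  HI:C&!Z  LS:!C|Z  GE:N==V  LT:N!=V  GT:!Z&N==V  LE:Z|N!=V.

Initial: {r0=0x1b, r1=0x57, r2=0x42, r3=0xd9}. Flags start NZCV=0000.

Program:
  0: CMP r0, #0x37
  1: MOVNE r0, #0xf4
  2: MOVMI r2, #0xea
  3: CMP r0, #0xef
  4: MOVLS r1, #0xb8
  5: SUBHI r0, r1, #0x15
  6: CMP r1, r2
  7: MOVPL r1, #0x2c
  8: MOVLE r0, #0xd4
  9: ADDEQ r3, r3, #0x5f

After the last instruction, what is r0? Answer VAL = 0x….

VAL = 0x42

0: ✓ CMP  NZCV=1000
1: ✓ MOVNE  r0←0xf4
2: ✓ MOVMI  r2←0xea
3: ✓ CMP  NZCV=0010
4: · MOVLS
5: ✓ SUBHI  r0←0x42
6: ✓ CMP  NZCV=0000
7: ✓ MOVPL  r1←0x2c
8: · MOVLE
9: · ADDEQ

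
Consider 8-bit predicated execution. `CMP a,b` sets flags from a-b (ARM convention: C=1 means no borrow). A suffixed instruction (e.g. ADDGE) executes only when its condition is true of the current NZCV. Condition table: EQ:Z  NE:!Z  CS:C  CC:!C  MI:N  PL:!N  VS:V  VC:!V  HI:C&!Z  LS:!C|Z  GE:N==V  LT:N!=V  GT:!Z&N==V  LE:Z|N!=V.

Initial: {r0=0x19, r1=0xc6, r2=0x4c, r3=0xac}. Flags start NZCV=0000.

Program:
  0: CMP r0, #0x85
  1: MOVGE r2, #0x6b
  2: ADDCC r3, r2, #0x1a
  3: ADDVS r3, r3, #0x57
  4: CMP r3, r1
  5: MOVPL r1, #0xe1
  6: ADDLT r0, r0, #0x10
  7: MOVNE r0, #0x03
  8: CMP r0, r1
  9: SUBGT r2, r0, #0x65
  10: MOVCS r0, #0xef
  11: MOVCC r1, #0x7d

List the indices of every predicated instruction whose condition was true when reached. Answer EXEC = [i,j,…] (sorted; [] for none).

EXEC = [1,2,3,5,7,9,11]

0: ✓ CMP  NZCV=1001
1: ✓ MOVGE  r2←0x6b
2: ✓ ADDCC  r3←0x85
3: ✓ ADDVS  r3←0xdc
4: ✓ CMP  NZCV=0010
5: ✓ MOVPL  r1←0xe1
6: · ADDLT
7: ✓ MOVNE  r0←0x03
8: ✓ CMP  NZCV=0000
9: ✓ SUBGT  r2←0x9e
10: · MOVCS
11: ✓ MOVCC  r1←0x7d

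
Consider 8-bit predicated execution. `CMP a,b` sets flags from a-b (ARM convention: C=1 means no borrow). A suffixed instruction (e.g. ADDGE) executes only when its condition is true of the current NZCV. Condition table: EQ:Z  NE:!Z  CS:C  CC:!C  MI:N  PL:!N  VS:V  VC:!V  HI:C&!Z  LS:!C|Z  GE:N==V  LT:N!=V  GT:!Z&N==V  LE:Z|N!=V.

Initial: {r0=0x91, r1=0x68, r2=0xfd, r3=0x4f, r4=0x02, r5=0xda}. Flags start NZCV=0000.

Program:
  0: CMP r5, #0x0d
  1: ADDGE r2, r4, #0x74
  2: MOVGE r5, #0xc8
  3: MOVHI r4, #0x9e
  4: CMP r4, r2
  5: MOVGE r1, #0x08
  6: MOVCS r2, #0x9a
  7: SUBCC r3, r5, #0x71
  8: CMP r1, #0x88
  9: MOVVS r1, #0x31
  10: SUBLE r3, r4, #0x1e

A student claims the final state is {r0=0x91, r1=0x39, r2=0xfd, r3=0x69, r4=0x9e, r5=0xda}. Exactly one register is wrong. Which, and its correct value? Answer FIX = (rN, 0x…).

FIX = (r1, 0x31)

[0] flags=1010 → (cmp)
[1] flags=1010 GE?F → skip
[2] flags=1010 GE?F → skip
[3] flags=1010 HI?T → r4=0x9e
[4] flags=1000 → (cmp)
[5] flags=1000 GE?F → skip
[6] flags=1000 CS?F → skip
[7] flags=1000 CC?T → r3=0x69
[8] flags=1001 → (cmp)
[9] flags=1001 VS?T → r1=0x31
[10] flags=1001 LE?F → skip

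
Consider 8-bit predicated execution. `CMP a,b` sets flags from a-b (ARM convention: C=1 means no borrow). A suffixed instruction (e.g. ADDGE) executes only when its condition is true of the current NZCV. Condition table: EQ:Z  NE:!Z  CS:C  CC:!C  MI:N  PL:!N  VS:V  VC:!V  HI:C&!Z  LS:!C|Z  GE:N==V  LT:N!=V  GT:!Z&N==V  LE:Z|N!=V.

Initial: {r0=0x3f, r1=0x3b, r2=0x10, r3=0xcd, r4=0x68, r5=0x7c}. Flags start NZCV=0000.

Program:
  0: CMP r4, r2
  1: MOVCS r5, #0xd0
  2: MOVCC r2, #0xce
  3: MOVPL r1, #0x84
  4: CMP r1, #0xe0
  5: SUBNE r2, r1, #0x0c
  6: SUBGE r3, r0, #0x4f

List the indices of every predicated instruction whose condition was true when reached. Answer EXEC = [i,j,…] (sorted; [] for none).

[0] flags=0010 → (cmp)
[1] flags=0010 CS?T → r5=0xd0
[2] flags=0010 CC?F → skip
[3] flags=0010 PL?T → r1=0x84
[4] flags=1000 → (cmp)
[5] flags=1000 NE?T → r2=0x78
[6] flags=1000 GE?F → skip

EXEC = [1,3,5]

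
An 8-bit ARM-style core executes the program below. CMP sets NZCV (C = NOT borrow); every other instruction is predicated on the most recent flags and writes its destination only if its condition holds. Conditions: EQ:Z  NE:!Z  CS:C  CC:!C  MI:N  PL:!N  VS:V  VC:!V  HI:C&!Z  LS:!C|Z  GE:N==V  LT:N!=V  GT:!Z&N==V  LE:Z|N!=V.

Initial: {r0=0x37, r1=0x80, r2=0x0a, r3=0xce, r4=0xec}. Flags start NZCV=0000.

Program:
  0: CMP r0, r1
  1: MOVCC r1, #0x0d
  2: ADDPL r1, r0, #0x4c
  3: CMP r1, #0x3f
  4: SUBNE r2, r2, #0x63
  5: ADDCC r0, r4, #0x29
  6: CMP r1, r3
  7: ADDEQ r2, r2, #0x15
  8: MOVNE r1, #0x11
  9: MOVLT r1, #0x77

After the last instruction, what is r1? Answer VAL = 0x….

VAL = 0x11

0: ✓ CMP  NZCV=1001
1: ✓ MOVCC  r1←0x0d
2: · ADDPL
3: ✓ CMP  NZCV=1000
4: ✓ SUBNE  r2←0xa7
5: ✓ ADDCC  r0←0x15
6: ✓ CMP  NZCV=0000
7: · ADDEQ
8: ✓ MOVNE  r1←0x11
9: · MOVLT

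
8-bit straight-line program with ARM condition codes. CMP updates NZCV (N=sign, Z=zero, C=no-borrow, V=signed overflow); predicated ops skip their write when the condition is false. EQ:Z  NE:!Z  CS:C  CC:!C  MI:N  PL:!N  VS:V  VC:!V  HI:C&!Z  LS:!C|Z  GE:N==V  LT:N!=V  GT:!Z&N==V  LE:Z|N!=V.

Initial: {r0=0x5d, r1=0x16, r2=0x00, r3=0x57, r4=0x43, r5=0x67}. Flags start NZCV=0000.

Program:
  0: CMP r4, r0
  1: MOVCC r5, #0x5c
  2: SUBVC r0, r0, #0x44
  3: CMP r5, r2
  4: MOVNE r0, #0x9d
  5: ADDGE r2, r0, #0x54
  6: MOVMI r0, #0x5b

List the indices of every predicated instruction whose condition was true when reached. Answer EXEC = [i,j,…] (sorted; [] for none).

EXEC = [1,2,4,5]

0: ✓ CMP  NZCV=1000
1: ✓ MOVCC  r5←0x5c
2: ✓ SUBVC  r0←0x19
3: ✓ CMP  NZCV=0010
4: ✓ MOVNE  r0←0x9d
5: ✓ ADDGE  r2←0xf1
6: · MOVMI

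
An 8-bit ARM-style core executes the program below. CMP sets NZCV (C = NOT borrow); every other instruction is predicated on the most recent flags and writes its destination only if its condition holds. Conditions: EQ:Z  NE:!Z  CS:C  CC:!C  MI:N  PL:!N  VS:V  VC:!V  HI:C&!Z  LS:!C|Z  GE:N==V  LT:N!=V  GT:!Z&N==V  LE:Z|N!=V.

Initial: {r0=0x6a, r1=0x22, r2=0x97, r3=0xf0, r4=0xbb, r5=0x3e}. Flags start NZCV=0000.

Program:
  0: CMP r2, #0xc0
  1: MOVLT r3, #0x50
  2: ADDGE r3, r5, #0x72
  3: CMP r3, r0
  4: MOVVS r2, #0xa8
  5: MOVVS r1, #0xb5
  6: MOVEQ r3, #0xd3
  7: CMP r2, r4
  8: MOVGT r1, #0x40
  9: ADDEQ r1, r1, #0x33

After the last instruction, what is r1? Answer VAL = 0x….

VAL = 0x22

[0] flags=1000 → (cmp)
[1] flags=1000 LT?T → r3=0x50
[2] flags=1000 GE?F → skip
[3] flags=1000 → (cmp)
[4] flags=1000 VS?F → skip
[5] flags=1000 VS?F → skip
[6] flags=1000 EQ?F → skip
[7] flags=1000 → (cmp)
[8] flags=1000 GT?F → skip
[9] flags=1000 EQ?F → skip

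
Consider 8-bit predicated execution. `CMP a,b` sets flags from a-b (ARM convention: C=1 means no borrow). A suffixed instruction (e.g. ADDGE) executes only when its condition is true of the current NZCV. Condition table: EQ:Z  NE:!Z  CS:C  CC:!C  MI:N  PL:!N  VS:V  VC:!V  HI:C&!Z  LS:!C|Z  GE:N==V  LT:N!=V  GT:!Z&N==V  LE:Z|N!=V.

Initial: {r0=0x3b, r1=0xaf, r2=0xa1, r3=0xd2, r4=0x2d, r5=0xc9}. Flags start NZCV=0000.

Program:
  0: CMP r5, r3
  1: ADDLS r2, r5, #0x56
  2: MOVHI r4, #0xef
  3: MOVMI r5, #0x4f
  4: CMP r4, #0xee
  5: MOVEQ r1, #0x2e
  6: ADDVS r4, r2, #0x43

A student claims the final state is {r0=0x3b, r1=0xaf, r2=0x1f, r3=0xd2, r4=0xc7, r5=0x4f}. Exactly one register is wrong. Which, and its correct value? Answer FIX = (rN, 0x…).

FIX = (r4, 0x2d)

[0] flags=1000 → (cmp)
[1] flags=1000 LS?T → r2=0x1f
[2] flags=1000 HI?F → skip
[3] flags=1000 MI?T → r5=0x4f
[4] flags=0000 → (cmp)
[5] flags=0000 EQ?F → skip
[6] flags=0000 VS?F → skip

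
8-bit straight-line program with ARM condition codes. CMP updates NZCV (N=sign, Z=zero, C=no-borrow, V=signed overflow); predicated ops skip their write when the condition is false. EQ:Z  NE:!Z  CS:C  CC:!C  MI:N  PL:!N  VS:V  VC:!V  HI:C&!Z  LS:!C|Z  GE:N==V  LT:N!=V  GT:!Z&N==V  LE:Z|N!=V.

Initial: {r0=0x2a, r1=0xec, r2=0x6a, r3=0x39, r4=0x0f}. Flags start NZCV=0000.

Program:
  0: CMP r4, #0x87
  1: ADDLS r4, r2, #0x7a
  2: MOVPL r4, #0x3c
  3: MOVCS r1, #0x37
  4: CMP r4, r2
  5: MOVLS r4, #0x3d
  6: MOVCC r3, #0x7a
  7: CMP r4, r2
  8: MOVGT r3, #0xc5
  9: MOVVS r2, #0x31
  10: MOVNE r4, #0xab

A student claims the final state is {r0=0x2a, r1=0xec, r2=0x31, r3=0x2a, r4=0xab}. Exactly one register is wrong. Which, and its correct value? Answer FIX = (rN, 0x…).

[0] flags=1001 → (cmp)
[1] flags=1001 LS?T → r4=0xe4
[2] flags=1001 PL?F → skip
[3] flags=1001 CS?F → skip
[4] flags=0011 → (cmp)
[5] flags=0011 LS?F → skip
[6] flags=0011 CC?F → skip
[7] flags=0011 → (cmp)
[8] flags=0011 GT?F → skip
[9] flags=0011 VS?T → r2=0x31
[10] flags=0011 NE?T → r4=0xab

FIX = (r3, 0x39)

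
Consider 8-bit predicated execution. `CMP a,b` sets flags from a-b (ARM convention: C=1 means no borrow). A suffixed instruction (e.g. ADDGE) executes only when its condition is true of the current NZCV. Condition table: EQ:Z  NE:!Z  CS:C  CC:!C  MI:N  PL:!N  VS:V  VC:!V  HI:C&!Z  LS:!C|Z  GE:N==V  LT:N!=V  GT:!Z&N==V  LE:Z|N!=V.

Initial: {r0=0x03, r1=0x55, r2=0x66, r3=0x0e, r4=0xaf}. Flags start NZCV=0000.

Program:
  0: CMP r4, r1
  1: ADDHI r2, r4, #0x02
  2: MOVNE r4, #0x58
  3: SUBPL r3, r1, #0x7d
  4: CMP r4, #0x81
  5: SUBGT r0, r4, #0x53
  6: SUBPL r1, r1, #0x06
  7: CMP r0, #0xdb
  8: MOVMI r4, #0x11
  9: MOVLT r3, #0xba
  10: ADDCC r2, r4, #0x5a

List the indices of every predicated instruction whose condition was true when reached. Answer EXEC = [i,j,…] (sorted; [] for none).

[0] flags=0011 → (cmp)
[1] flags=0011 HI?T → r2=0xb1
[2] flags=0011 NE?T → r4=0x58
[3] flags=0011 PL?T → r3=0xd8
[4] flags=1001 → (cmp)
[5] flags=1001 GT?T → r0=0x05
[6] flags=1001 PL?F → skip
[7] flags=0000 → (cmp)
[8] flags=0000 MI?F → skip
[9] flags=0000 LT?F → skip
[10] flags=0000 CC?T → r2=0xb2

EXEC = [1,2,3,5,10]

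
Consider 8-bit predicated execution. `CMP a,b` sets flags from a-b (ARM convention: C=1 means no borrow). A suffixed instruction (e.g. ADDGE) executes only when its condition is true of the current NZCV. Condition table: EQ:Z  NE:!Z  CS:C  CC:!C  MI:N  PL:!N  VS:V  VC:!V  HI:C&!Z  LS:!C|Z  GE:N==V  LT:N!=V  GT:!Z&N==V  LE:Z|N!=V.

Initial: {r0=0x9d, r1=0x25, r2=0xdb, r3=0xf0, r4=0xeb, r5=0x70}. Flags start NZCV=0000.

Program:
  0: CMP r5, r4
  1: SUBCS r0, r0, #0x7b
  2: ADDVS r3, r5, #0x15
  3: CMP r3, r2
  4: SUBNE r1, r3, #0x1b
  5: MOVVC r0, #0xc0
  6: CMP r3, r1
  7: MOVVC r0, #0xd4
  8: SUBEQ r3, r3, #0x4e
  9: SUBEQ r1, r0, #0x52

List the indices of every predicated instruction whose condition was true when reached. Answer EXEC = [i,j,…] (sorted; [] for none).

[0] flags=1001 → (cmp)
[1] flags=1001 CS?F → skip
[2] flags=1001 VS?T → r3=0x85
[3] flags=1000 → (cmp)
[4] flags=1000 NE?T → r1=0x6a
[5] flags=1000 VC?T → r0=0xc0
[6] flags=0011 → (cmp)
[7] flags=0011 VC?F → skip
[8] flags=0011 EQ?F → skip
[9] flags=0011 EQ?F → skip

EXEC = [2,4,5]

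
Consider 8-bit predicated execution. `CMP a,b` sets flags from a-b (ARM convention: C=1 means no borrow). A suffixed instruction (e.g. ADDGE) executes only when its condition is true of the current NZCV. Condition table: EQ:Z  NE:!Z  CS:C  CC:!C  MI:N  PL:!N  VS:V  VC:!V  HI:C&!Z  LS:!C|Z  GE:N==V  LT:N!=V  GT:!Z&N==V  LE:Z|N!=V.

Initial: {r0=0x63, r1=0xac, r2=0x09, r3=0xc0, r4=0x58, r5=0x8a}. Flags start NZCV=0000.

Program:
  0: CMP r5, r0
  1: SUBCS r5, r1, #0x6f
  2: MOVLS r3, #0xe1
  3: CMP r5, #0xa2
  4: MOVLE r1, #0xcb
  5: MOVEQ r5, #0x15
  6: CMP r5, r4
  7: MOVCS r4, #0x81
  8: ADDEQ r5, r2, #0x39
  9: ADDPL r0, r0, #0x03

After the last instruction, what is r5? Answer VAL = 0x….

VAL = 0x3d

0: ✓ CMP  NZCV=0011
1: ✓ SUBCS  r5←0x3d
2: · MOVLS
3: ✓ CMP  NZCV=1001
4: · MOVLE
5: · MOVEQ
6: ✓ CMP  NZCV=1000
7: · MOVCS
8: · ADDEQ
9: · ADDPL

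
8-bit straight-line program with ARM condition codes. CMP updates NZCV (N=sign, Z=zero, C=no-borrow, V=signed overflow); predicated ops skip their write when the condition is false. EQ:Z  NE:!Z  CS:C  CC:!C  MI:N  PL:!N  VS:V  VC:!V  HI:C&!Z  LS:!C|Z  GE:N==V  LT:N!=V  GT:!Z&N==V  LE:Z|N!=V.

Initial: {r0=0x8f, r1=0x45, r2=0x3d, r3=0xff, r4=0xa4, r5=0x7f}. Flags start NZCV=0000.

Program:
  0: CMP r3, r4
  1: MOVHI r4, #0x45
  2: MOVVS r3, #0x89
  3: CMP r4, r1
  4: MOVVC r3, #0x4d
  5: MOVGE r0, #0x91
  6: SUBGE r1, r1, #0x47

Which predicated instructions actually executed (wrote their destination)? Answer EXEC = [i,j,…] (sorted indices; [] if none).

EXEC = [1,4,5,6]

[0] flags=0010 → (cmp)
[1] flags=0010 HI?T → r4=0x45
[2] flags=0010 VS?F → skip
[3] flags=0110 → (cmp)
[4] flags=0110 VC?T → r3=0x4d
[5] flags=0110 GE?T → r0=0x91
[6] flags=0110 GE?T → r1=0xfe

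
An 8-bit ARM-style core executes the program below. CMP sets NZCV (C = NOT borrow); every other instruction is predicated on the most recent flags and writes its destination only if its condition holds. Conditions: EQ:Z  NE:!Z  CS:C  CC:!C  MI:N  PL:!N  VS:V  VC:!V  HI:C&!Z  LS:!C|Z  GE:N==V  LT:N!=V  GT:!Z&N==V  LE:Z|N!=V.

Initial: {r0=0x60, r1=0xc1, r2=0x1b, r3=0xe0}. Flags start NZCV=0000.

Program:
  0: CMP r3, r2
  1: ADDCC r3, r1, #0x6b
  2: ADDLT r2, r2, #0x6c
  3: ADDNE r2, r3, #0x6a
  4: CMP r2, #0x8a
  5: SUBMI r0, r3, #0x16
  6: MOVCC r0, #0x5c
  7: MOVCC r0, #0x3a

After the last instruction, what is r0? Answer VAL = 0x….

VAL = 0x3a

0: ✓ CMP  NZCV=1010
1: · ADDCC
2: ✓ ADDLT  r2←0x87
3: ✓ ADDNE  r2←0x4a
4: ✓ CMP  NZCV=1001
5: ✓ SUBMI  r0←0xca
6: ✓ MOVCC  r0←0x5c
7: ✓ MOVCC  r0←0x3a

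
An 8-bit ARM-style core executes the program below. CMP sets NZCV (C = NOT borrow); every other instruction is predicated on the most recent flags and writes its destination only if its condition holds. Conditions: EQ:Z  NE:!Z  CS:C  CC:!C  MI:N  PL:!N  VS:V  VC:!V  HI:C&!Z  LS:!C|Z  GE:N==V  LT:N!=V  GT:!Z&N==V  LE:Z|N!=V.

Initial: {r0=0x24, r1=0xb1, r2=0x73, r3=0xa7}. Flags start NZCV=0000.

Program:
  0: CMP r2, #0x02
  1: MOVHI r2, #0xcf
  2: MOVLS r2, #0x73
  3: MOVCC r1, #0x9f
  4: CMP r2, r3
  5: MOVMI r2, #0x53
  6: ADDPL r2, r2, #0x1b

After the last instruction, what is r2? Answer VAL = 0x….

[0] flags=0010 → (cmp)
[1] flags=0010 HI?T → r2=0xcf
[2] flags=0010 LS?F → skip
[3] flags=0010 CC?F → skip
[4] flags=0010 → (cmp)
[5] flags=0010 MI?F → skip
[6] flags=0010 PL?T → r2=0xea

VAL = 0xea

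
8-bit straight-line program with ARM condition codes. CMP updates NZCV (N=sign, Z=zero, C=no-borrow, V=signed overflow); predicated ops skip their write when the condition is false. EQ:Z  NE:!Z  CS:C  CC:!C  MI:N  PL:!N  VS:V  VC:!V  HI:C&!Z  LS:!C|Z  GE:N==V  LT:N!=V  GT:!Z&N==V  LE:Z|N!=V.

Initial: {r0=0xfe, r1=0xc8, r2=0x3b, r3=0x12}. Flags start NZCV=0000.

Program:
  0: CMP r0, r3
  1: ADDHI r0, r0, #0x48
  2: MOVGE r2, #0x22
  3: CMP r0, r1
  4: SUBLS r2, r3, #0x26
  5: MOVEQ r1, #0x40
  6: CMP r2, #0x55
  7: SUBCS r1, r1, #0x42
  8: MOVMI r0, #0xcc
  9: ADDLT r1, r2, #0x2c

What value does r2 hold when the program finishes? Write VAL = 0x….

VAL = 0xec

[0] flags=1010 → (cmp)
[1] flags=1010 HI?T → r0=0x46
[2] flags=1010 GE?F → skip
[3] flags=0000 → (cmp)
[4] flags=0000 LS?T → r2=0xec
[5] flags=0000 EQ?F → skip
[6] flags=1010 → (cmp)
[7] flags=1010 CS?T → r1=0x86
[8] flags=1010 MI?T → r0=0xcc
[9] flags=1010 LT?T → r1=0x18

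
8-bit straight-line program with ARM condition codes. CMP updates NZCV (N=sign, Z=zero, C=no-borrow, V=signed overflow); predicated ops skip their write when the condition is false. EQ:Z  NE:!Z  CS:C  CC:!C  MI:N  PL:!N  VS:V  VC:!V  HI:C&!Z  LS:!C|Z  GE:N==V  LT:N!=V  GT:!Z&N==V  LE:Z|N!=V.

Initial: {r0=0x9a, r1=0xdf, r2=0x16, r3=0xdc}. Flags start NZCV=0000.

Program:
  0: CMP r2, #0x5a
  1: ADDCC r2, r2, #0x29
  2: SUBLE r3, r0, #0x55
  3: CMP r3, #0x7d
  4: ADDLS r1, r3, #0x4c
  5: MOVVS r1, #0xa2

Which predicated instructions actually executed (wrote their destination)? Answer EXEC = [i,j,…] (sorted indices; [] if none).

0: ✓ CMP  NZCV=1000
1: ✓ ADDCC  r2←0x3f
2: ✓ SUBLE  r3←0x45
3: ✓ CMP  NZCV=1000
4: ✓ ADDLS  r1←0x91
5: · MOVVS

EXEC = [1,2,4]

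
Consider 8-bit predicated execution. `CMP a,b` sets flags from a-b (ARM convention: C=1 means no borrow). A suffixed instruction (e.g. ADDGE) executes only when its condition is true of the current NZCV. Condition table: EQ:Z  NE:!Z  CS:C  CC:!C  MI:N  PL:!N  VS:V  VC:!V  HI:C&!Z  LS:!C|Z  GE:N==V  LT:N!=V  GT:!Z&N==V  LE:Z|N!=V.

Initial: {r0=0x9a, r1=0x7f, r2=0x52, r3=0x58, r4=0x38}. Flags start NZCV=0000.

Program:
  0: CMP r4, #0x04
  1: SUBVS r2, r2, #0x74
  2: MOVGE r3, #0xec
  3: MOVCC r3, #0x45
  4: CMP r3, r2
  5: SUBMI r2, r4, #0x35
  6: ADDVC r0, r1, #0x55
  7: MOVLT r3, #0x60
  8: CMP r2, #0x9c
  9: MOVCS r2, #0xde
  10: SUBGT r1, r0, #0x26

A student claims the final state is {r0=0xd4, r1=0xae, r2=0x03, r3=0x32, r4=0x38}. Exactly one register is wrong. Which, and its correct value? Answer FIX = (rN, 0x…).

0: ✓ CMP  NZCV=0010
1: · SUBVS
2: ✓ MOVGE  r3←0xec
3: · MOVCC
4: ✓ CMP  NZCV=1010
5: ✓ SUBMI  r2←0x03
6: ✓ ADDVC  r0←0xd4
7: ✓ MOVLT  r3←0x60
8: ✓ CMP  NZCV=0000
9: · MOVCS
10: ✓ SUBGT  r1←0xae

FIX = (r3, 0x60)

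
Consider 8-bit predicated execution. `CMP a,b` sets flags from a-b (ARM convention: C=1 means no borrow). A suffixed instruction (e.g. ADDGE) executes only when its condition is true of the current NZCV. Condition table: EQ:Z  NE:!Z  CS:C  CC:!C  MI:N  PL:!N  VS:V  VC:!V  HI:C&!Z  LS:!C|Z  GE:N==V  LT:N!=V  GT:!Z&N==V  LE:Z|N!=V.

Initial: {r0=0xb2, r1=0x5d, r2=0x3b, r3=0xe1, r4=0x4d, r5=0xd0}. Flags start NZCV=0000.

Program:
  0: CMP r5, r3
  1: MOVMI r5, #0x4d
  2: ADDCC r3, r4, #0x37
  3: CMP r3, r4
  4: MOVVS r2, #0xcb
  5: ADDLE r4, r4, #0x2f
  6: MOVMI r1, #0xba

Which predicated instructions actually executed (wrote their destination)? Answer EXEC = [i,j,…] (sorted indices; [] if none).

EXEC = [1,2,4,5]

[0] flags=1000 → (cmp)
[1] flags=1000 MI?T → r5=0x4d
[2] flags=1000 CC?T → r3=0x84
[3] flags=0011 → (cmp)
[4] flags=0011 VS?T → r2=0xcb
[5] flags=0011 LE?T → r4=0x7c
[6] flags=0011 MI?F → skip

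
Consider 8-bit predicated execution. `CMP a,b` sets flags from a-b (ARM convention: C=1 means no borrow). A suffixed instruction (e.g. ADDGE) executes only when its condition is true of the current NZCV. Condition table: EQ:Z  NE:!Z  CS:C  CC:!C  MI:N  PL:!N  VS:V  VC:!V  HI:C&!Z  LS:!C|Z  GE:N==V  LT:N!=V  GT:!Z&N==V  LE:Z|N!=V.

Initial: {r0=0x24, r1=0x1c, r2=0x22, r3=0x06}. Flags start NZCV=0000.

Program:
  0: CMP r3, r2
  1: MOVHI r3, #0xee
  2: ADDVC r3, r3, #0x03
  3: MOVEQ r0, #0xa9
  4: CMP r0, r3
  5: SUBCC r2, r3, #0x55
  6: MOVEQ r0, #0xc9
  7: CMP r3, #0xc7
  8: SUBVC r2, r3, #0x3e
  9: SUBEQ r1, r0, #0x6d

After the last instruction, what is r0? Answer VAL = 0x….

VAL = 0x24

[0] flags=1000 → (cmp)
[1] flags=1000 HI?F → skip
[2] flags=1000 VC?T → r3=0x09
[3] flags=1000 EQ?F → skip
[4] flags=0010 → (cmp)
[5] flags=0010 CC?F → skip
[6] flags=0010 EQ?F → skip
[7] flags=0000 → (cmp)
[8] flags=0000 VC?T → r2=0xcb
[9] flags=0000 EQ?F → skip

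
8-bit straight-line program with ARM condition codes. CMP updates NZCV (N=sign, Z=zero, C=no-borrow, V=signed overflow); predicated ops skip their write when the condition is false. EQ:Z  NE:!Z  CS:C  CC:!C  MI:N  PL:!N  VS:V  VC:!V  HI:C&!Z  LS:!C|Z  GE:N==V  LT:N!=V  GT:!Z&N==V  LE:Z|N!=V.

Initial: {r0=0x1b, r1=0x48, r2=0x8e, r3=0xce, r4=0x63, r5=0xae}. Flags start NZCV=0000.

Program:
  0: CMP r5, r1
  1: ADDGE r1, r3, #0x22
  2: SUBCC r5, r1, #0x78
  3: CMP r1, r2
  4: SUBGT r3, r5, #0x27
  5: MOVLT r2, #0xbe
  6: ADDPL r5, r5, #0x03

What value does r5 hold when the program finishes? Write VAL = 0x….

[0] flags=0011 → (cmp)
[1] flags=0011 GE?F → skip
[2] flags=0011 CC?F → skip
[3] flags=1001 → (cmp)
[4] flags=1001 GT?T → r3=0x87
[5] flags=1001 LT?F → skip
[6] flags=1001 PL?F → skip

VAL = 0xae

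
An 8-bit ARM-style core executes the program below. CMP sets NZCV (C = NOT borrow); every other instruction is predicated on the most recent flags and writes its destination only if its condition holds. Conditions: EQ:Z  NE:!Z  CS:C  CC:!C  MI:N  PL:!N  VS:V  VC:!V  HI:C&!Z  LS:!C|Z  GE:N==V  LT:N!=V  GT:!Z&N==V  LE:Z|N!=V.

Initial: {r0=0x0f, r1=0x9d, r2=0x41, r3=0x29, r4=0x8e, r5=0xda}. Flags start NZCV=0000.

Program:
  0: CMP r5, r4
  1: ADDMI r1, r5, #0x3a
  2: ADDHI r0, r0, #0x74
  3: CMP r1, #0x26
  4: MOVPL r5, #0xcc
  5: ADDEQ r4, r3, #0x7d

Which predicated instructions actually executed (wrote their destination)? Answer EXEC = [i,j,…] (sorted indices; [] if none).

EXEC = [2,4]

[0] flags=0010 → (cmp)
[1] flags=0010 MI?F → skip
[2] flags=0010 HI?T → r0=0x83
[3] flags=0011 → (cmp)
[4] flags=0011 PL?T → r5=0xcc
[5] flags=0011 EQ?F → skip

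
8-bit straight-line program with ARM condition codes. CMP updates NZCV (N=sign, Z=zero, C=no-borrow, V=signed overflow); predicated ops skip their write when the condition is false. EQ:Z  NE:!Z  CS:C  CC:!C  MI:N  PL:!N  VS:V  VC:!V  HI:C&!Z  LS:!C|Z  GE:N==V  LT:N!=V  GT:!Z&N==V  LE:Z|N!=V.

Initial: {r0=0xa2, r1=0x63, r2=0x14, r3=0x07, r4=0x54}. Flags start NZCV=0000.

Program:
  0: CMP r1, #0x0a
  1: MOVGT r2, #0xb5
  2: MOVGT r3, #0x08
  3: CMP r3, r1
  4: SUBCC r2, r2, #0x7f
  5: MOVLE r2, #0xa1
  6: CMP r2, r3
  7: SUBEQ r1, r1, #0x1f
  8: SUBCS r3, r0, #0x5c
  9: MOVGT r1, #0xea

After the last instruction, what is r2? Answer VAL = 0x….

VAL = 0xa1

0: ✓ CMP  NZCV=0010
1: ✓ MOVGT  r2←0xb5
2: ✓ MOVGT  r3←0x08
3: ✓ CMP  NZCV=1000
4: ✓ SUBCC  r2←0x36
5: ✓ MOVLE  r2←0xa1
6: ✓ CMP  NZCV=1010
7: · SUBEQ
8: ✓ SUBCS  r3←0x46
9: · MOVGT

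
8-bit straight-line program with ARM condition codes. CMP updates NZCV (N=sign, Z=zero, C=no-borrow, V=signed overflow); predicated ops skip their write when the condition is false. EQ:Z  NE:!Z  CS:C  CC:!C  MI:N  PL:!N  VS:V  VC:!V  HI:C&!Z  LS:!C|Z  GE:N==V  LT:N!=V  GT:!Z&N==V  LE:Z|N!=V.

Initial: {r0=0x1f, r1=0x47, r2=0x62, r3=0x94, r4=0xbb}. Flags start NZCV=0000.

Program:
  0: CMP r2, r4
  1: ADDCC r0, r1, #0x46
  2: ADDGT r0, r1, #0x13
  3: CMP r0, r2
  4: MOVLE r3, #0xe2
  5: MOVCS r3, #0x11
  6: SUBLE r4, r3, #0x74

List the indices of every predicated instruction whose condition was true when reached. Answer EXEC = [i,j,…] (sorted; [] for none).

EXEC = [1,2,4,6]

[0] flags=1001 → (cmp)
[1] flags=1001 CC?T → r0=0x8d
[2] flags=1001 GT?T → r0=0x5a
[3] flags=1000 → (cmp)
[4] flags=1000 LE?T → r3=0xe2
[5] flags=1000 CS?F → skip
[6] flags=1000 LE?T → r4=0x6e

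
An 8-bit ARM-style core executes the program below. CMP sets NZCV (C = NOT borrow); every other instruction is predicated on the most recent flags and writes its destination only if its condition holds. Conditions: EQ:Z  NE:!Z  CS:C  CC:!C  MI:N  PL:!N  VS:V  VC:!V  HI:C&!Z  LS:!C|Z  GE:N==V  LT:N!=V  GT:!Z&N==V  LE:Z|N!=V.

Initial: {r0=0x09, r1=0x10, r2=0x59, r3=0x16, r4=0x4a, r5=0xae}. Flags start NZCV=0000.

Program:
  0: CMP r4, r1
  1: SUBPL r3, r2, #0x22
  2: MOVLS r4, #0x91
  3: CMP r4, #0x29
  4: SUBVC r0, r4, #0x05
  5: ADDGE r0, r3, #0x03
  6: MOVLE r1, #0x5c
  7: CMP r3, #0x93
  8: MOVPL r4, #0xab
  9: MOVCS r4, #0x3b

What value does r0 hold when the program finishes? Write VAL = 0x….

VAL = 0x3a

[0] flags=0010 → (cmp)
[1] flags=0010 PL?T → r3=0x37
[2] flags=0010 LS?F → skip
[3] flags=0010 → (cmp)
[4] flags=0010 VC?T → r0=0x45
[5] flags=0010 GE?T → r0=0x3a
[6] flags=0010 LE?F → skip
[7] flags=1001 → (cmp)
[8] flags=1001 PL?F → skip
[9] flags=1001 CS?F → skip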